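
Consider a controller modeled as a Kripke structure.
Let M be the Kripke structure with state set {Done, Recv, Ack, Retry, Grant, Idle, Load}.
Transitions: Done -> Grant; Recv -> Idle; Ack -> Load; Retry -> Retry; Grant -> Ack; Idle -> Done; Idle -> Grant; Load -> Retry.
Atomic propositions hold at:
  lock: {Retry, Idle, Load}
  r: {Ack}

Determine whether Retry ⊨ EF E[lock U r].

No

E[lock U r]: least fixpoint, start Z0 = Sat(r) = {Ack}, add states in Sat(lock) with some successor in Z. Already a fixed point.
Sat(E[lock U r]) = {Ack}
EF E[lock U r]: least fixpoint, start Z0 = {Ack}, add states with some successor in Z. Z1 = {Ack, Grant}; Z2 = {Done, Ack, Grant, Idle}; Z3 = {Done, Recv, Ack, Grant, Idle}; fixed.
Sat(EF E[lock U r]) = {Done, Recv, Ack, Grant, Idle}
Retry ∉ Sat(EF E[lock U r]) = {Done, Recv, Ack, Grant, Idle}, so the formula does not hold at Retry.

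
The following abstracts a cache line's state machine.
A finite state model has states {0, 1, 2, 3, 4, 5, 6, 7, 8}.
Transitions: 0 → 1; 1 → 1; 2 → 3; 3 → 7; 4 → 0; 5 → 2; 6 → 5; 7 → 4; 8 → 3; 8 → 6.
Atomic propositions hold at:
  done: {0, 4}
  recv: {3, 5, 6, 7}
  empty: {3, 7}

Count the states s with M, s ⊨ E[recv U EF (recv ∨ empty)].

Sat(recv ∨ empty) = {3, 5, 6, 7}
EF (recv ∨ empty): least fixpoint, start Z0 = {3, 5, 6, 7}, add states with some successor in Z. Z1 = {2, 3, 5, 6, 7, 8}; fixed.
Sat(EF (recv ∨ empty)) = {2, 3, 5, 6, 7, 8}
E[recv U EF (recv ∨ empty)]: least fixpoint, start Z0 = Sat(EF (recv ∨ empty)) = {2, 3, 5, 6, 7, 8}, add states in Sat(recv) with some successor in Z. Already a fixed point.
Sat(E[recv U EF (recv ∨ empty)]) = {2, 3, 5, 6, 7, 8}
|Sat(E[recv U EF (recv ∨ empty)])| = |{2, 3, 5, 6, 7, 8}| = 6.

6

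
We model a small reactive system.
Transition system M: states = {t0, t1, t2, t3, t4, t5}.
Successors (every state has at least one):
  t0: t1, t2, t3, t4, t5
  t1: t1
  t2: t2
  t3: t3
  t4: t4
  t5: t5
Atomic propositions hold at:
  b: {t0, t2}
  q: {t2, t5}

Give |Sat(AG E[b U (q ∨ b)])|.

Sat(q ∨ b) = {t0, t2, t5}
E[b U (q ∨ b)]: least fixpoint, start Z0 = Sat((q ∨ b)) = {t0, t2, t5}, add states in Sat(b) with some successor in Z. Already a fixed point.
Sat(E[b U (q ∨ b)]) = {t0, t2, t5}
AG E[b U (q ∨ b)]: greatest fixpoint, start Z0 = {t0, t2, t5}, keep only states in Sat with every successor in Z. Z1 = {t2, t5}; fixed.
Sat(AG E[b U (q ∨ b)]) = {t2, t5}
|Sat(AG E[b U (q ∨ b)])| = |{t2, t5}| = 2.

2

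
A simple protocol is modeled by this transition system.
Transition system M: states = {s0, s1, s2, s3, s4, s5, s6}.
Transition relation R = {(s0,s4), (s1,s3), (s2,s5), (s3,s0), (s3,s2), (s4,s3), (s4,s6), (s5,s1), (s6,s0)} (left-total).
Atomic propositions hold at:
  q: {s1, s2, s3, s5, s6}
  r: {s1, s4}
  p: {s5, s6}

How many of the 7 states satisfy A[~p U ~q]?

2

Sat(~p) = {s0, s1, s2, s3, s4}
Sat(~q) = {s0, s4}
A[~p U ~q]: least fixpoint, start Z0 = Sat(~q) = {s0, s4}, add states in Sat(~p) with every successor in Z. Already a fixed point.
Sat(A[~p U ~q]) = {s0, s4}
|Sat(A[~p U ~q])| = |{s0, s4}| = 2.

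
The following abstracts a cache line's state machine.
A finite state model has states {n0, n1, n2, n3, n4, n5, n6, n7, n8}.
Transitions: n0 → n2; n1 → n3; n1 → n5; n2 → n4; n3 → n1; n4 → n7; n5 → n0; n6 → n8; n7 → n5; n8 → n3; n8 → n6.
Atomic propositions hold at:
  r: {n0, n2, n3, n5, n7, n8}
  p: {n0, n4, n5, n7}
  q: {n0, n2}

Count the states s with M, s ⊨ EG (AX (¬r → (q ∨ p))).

6

Sat(¬r) = {n1, n4, n6}
Sat(q ∨ p) = {n0, n2, n4, n5, n7}
Sat(¬r → (q ∨ p)) = {n0, n2, n3, n4, n5, n7, n8}
Sat(AX (¬r → (q ∨ p))) = {s : every successor in {n0, n2, n3, n4, n5, n7, n8}} = {n0, n1, n2, n4, n5, n6, n7}
EG (AX (¬r → (q ∨ p))): greatest fixpoint, start Z0 = {n0, n1, n2, n4, n5, n6, n7}, keep only states in Sat with some successor in Z. Z1 = {n0, n1, n2, n4, n5, n7}; fixed.
Sat(EG (AX (¬r → (q ∨ p)))) = {n0, n1, n2, n4, n5, n7}
|Sat(EG (AX (¬r → (q ∨ p))))| = |{n0, n1, n2, n4, n5, n7}| = 6.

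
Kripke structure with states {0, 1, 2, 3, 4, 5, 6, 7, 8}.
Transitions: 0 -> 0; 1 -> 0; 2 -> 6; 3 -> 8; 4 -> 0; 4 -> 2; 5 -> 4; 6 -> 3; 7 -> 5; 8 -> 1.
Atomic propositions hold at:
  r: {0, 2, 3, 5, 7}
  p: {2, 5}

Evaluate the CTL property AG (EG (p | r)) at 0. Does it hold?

Yes

Sat(p | r) = {0, 2, 3, 5, 7}
EG (p | r): greatest fixpoint, start Z0 = {0, 2, 3, 5, 7}, keep only states in Sat with some successor in Z. Z1 = {0, 7}; Z2 = {0}; fixed.
Sat(EG (p | r)) = {0}
AG (EG (p | r)): greatest fixpoint, start Z0 = {0}, keep only states in Sat with every successor in Z. Already a fixed point.
Sat(AG (EG (p | r))) = {0}
0 ∈ Sat(AG (EG (p | r))) = {0}, so the formula holds at 0.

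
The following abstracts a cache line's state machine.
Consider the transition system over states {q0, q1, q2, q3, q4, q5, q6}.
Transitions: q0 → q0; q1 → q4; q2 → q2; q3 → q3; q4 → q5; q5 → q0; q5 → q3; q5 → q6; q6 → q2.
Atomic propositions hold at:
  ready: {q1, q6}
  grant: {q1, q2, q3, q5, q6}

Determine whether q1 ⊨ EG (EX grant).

Sat(EX grant) = {s : some successor in {q1, q2, q3, q5, q6}} = {q2, q3, q4, q5, q6}
EG (EX grant): greatest fixpoint, start Z0 = {q2, q3, q4, q5, q6}, keep only states in Sat with some successor in Z. Already a fixed point.
Sat(EG (EX grant)) = {q2, q3, q4, q5, q6}
q1 ∉ Sat(EG (EX grant)) = {q2, q3, q4, q5, q6}, so the formula does not hold at q1.

No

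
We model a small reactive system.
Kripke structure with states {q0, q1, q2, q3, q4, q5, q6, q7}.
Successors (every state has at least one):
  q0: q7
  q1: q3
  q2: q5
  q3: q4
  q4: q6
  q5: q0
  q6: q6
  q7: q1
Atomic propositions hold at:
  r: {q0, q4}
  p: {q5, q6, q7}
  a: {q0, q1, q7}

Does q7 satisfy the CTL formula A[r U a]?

A[r U a]: least fixpoint, start Z0 = Sat(a) = {q0, q1, q7}, add states in Sat(r) with every successor in Z. Already a fixed point.
Sat(A[r U a]) = {q0, q1, q7}
q7 ∈ Sat(A[r U a]) = {q0, q1, q7}, so the formula holds at q7.

Yes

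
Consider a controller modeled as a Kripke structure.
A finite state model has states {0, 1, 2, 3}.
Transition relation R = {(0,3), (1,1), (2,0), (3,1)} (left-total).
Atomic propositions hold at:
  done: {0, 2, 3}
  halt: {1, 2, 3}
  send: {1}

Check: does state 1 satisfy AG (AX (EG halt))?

Yes

EG halt: greatest fixpoint, start Z0 = {1, 2, 3}, keep only states in Sat with some successor in Z. Z1 = {1, 3}; fixed.
Sat(EG halt) = {1, 3}
Sat(AX (EG halt)) = {s : every successor in {1, 3}} = {0, 1, 3}
AG (AX (EG halt)): greatest fixpoint, start Z0 = {0, 1, 3}, keep only states in Sat with every successor in Z. Already a fixed point.
Sat(AG (AX (EG halt))) = {0, 1, 3}
1 ∈ Sat(AG (AX (EG halt))) = {0, 1, 3}, so the formula holds at 1.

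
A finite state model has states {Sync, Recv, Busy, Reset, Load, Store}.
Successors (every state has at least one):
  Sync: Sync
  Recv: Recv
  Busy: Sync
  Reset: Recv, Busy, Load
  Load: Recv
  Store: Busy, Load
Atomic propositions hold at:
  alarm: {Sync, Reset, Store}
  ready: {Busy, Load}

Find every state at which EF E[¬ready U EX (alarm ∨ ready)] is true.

Sat(¬ready) = {Sync, Recv, Reset, Store}
Sat(alarm ∨ ready) = {Sync, Busy, Reset, Load, Store}
Sat(EX (alarm ∨ ready)) = {s : some successor in {Sync, Busy, Reset, Load, Store}} = {Sync, Busy, Reset, Store}
E[¬ready U EX (alarm ∨ ready)]: least fixpoint, start Z0 = Sat(EX (alarm ∨ ready)) = {Sync, Busy, Reset, Store}, add states in Sat(¬ready) with some successor in Z. Already a fixed point.
Sat(E[¬ready U EX (alarm ∨ ready)]) = {Sync, Busy, Reset, Store}
EF E[¬ready U EX (alarm ∨ ready)]: least fixpoint, start Z0 = {Sync, Busy, Reset, Store}, add states with some successor in Z. Already a fixed point.
Sat(EF E[¬ready U EX (alarm ∨ ready)]) = {Sync, Busy, Reset, Store}

{Sync, Busy, Reset, Store}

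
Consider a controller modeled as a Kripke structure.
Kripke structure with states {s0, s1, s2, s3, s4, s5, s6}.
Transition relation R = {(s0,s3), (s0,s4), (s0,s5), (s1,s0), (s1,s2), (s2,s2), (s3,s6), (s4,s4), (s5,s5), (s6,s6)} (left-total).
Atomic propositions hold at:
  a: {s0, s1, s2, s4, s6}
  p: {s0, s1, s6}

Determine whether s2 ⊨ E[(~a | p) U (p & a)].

Sat(~a) = {s3, s5}
Sat(~a | p) = {s0, s1, s3, s5, s6}
Sat(p & a) = {s0, s1, s6}
E[(~a | p) U (p & a)]: least fixpoint, start Z0 = Sat((p & a)) = {s0, s1, s6}, add states in Sat(~a | p) with some successor in Z. Z1 = {s0, s1, s3, s6}; fixed.
Sat(E[(~a | p) U (p & a)]) = {s0, s1, s3, s6}
s2 ∉ Sat(E[(~a | p) U (p & a)]) = {s0, s1, s3, s6}, so the formula does not hold at s2.

No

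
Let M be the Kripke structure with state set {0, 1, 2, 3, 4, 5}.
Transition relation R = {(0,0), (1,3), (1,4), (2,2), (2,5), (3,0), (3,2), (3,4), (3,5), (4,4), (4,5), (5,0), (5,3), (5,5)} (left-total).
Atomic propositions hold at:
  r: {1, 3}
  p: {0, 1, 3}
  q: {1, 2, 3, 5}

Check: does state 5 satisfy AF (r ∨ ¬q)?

Sat(¬q) = {0, 4}
Sat(r ∨ ¬q) = {0, 1, 3, 4}
AF (r ∨ ¬q): least fixpoint, start Z0 = {0, 1, 3, 4}, add states with every successor in Z. Already a fixed point.
Sat(AF (r ∨ ¬q)) = {0, 1, 3, 4}
5 ∉ Sat(AF (r ∨ ¬q)) = {0, 1, 3, 4}, so the formula does not hold at 5.

No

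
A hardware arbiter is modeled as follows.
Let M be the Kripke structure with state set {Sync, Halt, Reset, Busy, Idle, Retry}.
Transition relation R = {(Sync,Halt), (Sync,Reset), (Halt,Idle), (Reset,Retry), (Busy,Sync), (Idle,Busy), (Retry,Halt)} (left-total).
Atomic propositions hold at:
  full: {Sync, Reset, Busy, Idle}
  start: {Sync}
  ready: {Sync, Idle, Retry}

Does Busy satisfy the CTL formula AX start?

Yes

Sat(AX start) = {s : every successor in {Sync}} = {Busy}
Busy ∈ Sat(AX start) = {Busy}, so the formula holds at Busy.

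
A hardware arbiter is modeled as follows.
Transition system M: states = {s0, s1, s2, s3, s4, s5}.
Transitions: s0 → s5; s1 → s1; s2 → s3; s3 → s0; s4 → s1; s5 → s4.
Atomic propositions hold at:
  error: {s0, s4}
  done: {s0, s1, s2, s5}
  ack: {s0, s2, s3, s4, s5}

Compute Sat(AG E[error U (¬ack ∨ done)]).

Sat(¬ack) = {s1}
Sat(¬ack ∨ done) = {s0, s1, s2, s5}
E[error U (¬ack ∨ done)]: least fixpoint, start Z0 = Sat((¬ack ∨ done)) = {s0, s1, s2, s5}, add states in Sat(error) with some successor in Z. Z1 = {s0, s1, s2, s4, s5}; fixed.
Sat(E[error U (¬ack ∨ done)]) = {s0, s1, s2, s4, s5}
AG E[error U (¬ack ∨ done)]: greatest fixpoint, start Z0 = {s0, s1, s2, s4, s5}, keep only states in Sat with every successor in Z. Z1 = {s0, s1, s4, s5}; fixed.
Sat(AG E[error U (¬ack ∨ done)]) = {s0, s1, s4, s5}

{s0, s1, s4, s5}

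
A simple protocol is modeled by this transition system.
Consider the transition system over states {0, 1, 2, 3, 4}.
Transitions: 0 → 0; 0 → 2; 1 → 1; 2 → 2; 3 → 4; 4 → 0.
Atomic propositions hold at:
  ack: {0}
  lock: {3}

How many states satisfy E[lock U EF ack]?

EF ack: least fixpoint, start Z0 = {0}, add states with some successor in Z. Z1 = {0, 4}; Z2 = {0, 3, 4}; fixed.
Sat(EF ack) = {0, 3, 4}
E[lock U EF ack]: least fixpoint, start Z0 = Sat(EF ack) = {0, 3, 4}, add states in Sat(lock) with some successor in Z. Already a fixed point.
Sat(E[lock U EF ack]) = {0, 3, 4}
|Sat(E[lock U EF ack])| = |{0, 3, 4}| = 3.

3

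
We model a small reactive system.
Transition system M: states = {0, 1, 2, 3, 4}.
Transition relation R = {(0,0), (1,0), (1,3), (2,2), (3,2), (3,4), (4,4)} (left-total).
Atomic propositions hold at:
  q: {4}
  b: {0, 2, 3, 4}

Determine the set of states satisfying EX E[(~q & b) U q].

Sat(~q) = {0, 1, 2, 3}
Sat(~q & b) = {0, 2, 3}
E[(~q & b) U q]: least fixpoint, start Z0 = Sat(q) = {4}, add states in Sat(~q & b) with some successor in Z. Z1 = {3, 4}; fixed.
Sat(E[(~q & b) U q]) = {3, 4}
Sat(EX E[(~q & b) U q]) = {s : some successor in {3, 4}} = {1, 3, 4}

{1, 3, 4}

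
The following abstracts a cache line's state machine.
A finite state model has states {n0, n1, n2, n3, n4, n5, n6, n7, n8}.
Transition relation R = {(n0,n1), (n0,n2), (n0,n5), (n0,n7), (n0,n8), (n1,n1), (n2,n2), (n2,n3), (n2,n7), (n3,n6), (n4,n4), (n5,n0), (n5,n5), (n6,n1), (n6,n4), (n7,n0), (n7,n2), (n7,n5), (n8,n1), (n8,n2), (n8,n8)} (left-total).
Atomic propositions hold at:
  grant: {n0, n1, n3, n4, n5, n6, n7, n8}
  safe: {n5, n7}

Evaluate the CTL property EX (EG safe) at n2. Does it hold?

EG safe: greatest fixpoint, start Z0 = {n5, n7}, keep only states in Sat with some successor in Z. Already a fixed point.
Sat(EG safe) = {n5, n7}
Sat(EX (EG safe)) = {s : some successor in {n5, n7}} = {n0, n2, n5, n7}
n2 ∈ Sat(EX (EG safe)) = {n0, n2, n5, n7}, so the formula holds at n2.

Yes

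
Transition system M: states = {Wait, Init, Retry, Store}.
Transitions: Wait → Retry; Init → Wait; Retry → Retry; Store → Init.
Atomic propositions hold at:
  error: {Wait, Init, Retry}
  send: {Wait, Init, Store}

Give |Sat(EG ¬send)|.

Sat(¬send) = {Retry}
EG ¬send: greatest fixpoint, start Z0 = {Retry}, keep only states in Sat with some successor in Z. Already a fixed point.
Sat(EG ¬send) = {Retry}
|Sat(EG ¬send)| = |{Retry}| = 1.

1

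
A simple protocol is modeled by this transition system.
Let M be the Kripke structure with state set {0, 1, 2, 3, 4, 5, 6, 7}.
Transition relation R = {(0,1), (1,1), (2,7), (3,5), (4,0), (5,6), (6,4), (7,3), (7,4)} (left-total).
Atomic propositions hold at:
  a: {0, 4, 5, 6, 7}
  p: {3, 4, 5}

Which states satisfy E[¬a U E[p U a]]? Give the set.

{0, 2, 3, 4, 5, 6, 7}

Sat(¬a) = {1, 2, 3}
E[p U a]: least fixpoint, start Z0 = Sat(a) = {0, 4, 5, 6, 7}, add states in Sat(p) with some successor in Z. Z1 = {0, 3, 4, 5, 6, 7}; fixed.
Sat(E[p U a]) = {0, 3, 4, 5, 6, 7}
E[¬a U E[p U a]]: least fixpoint, start Z0 = Sat(E[p U a]) = {0, 3, 4, 5, 6, 7}, add states in Sat(¬a) with some successor in Z. Z1 = {0, 2, 3, 4, 5, 6, 7}; fixed.
Sat(E[¬a U E[p U a]]) = {0, 2, 3, 4, 5, 6, 7}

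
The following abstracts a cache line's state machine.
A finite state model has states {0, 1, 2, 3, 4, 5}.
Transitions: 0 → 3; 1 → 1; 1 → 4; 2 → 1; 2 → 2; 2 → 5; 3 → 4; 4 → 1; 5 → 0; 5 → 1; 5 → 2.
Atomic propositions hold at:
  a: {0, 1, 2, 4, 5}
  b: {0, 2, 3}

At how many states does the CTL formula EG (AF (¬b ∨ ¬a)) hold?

5

Sat(¬b) = {1, 4, 5}
Sat(¬a) = {3}
Sat(¬b ∨ ¬a) = {1, 3, 4, 5}
AF (¬b ∨ ¬a): least fixpoint, start Z0 = {1, 3, 4, 5}, add states with every successor in Z. Z1 = {0, 1, 3, 4, 5}; fixed.
Sat(AF (¬b ∨ ¬a)) = {0, 1, 3, 4, 5}
EG (AF (¬b ∨ ¬a)): greatest fixpoint, start Z0 = {0, 1, 3, 4, 5}, keep only states in Sat with some successor in Z. Already a fixed point.
Sat(EG (AF (¬b ∨ ¬a))) = {0, 1, 3, 4, 5}
|Sat(EG (AF (¬b ∨ ¬a)))| = |{0, 1, 3, 4, 5}| = 5.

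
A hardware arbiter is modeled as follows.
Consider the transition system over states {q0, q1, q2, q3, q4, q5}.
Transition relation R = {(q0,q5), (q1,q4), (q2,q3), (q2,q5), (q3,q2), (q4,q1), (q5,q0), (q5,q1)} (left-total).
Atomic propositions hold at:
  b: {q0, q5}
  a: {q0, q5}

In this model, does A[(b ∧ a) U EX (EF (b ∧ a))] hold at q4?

Sat(b ∧ a) = {q0, q5}
EF (b ∧ a): least fixpoint, start Z0 = {q0, q5}, add states with some successor in Z. Z1 = {q0, q2, q5}; Z2 = {q0, q2, q3, q5}; fixed.
Sat(EF (b ∧ a)) = {q0, q2, q3, q5}
Sat(EX (EF (b ∧ a))) = {s : some successor in {q0, q2, q3, q5}} = {q0, q2, q3, q5}
A[(b ∧ a) U EX (EF (b ∧ a))]: least fixpoint, start Z0 = Sat(EX (EF (b ∧ a))) = {q0, q2, q3, q5}, add states in Sat(b ∧ a) with every successor in Z. Already a fixed point.
Sat(A[(b ∧ a) U EX (EF (b ∧ a))]) = {q0, q2, q3, q5}
q4 ∉ Sat(A[(b ∧ a) U EX (EF (b ∧ a))]) = {q0, q2, q3, q5}, so the formula does not hold at q4.

No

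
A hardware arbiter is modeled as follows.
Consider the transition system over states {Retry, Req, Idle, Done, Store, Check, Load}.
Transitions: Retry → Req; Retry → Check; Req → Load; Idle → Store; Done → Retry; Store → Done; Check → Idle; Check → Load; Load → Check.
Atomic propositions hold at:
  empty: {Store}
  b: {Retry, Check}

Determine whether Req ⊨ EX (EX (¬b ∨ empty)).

Sat(¬b) = {Req, Idle, Done, Store, Load}
Sat(¬b ∨ empty) = {Req, Idle, Done, Store, Load}
Sat(EX (¬b ∨ empty)) = {s : some successor in {Req, Idle, Done, Store, Load}} = {Retry, Req, Idle, Store, Check}
Sat(EX (EX (¬b ∨ empty))) = {s : some successor in {Retry, Req, Idle, Store, Check}} = {Retry, Idle, Done, Check, Load}
Req ∉ Sat(EX (EX (¬b ∨ empty))) = {Retry, Idle, Done, Check, Load}, so the formula does not hold at Req.

No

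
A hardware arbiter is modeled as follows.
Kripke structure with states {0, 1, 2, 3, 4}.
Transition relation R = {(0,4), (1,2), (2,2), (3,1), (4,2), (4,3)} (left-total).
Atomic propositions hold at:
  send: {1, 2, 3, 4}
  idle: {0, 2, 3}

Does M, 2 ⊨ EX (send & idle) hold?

Sat(send & idle) = {2, 3}
Sat(EX (send & idle)) = {s : some successor in {2, 3}} = {1, 2, 4}
2 ∈ Sat(EX (send & idle)) = {1, 2, 4}, so the formula holds at 2.

Yes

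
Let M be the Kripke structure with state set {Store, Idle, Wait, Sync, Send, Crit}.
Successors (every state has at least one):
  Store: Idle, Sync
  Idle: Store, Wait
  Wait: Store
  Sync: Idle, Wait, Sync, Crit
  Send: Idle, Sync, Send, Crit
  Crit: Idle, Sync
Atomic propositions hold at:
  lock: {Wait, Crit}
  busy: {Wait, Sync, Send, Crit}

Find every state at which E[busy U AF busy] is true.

AF busy: least fixpoint, start Z0 = {Wait, Sync, Send, Crit}, add states with every successor in Z. Already a fixed point.
Sat(AF busy) = {Wait, Sync, Send, Crit}
E[busy U AF busy]: least fixpoint, start Z0 = Sat(AF busy) = {Wait, Sync, Send, Crit}, add states in Sat(busy) with some successor in Z. Already a fixed point.
Sat(E[busy U AF busy]) = {Wait, Sync, Send, Crit}

{Wait, Sync, Send, Crit}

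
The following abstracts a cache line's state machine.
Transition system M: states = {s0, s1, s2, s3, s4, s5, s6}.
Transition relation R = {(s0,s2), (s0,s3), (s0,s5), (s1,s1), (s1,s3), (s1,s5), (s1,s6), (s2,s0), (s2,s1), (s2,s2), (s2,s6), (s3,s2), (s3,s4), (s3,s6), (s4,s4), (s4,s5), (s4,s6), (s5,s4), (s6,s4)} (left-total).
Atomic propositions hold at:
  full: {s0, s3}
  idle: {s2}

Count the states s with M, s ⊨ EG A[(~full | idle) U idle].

Sat(~full) = {s1, s2, s4, s5, s6}
Sat(~full | idle) = {s1, s2, s4, s5, s6}
A[(~full | idle) U idle]: least fixpoint, start Z0 = Sat(idle) = {s2}, add states in Sat(~full | idle) with every successor in Z. Already a fixed point.
Sat(A[(~full | idle) U idle]) = {s2}
EG A[(~full | idle) U idle]: greatest fixpoint, start Z0 = {s2}, keep only states in Sat with some successor in Z. Already a fixed point.
Sat(EG A[(~full | idle) U idle]) = {s2}
|Sat(EG A[(~full | idle) U idle])| = |{s2}| = 1.

1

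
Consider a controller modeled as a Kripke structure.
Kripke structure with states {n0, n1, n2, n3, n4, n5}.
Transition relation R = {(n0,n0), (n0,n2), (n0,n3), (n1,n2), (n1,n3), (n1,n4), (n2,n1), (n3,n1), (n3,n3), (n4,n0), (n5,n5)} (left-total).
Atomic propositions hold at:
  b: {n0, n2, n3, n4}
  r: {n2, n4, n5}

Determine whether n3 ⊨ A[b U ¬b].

Sat(¬b) = {n1, n5}
A[b U ¬b]: least fixpoint, start Z0 = Sat(¬b) = {n1, n5}, add states in Sat(b) with every successor in Z. Z1 = {n1, n2, n5}; fixed.
Sat(A[b U ¬b]) = {n1, n2, n5}
n3 ∉ Sat(A[b U ¬b]) = {n1, n2, n5}, so the formula does not hold at n3.

No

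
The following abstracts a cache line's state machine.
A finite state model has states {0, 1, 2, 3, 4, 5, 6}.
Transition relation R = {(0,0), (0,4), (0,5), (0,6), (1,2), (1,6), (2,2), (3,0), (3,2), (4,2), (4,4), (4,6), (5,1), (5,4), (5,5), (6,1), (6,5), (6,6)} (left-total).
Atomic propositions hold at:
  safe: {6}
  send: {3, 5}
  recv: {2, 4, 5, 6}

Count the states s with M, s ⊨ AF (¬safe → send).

3

Sat(¬safe) = {0, 1, 2, 3, 4, 5}
Sat(¬safe → send) = {3, 5, 6}
AF (¬safe → send): least fixpoint, start Z0 = {3, 5, 6}, add states with every successor in Z. Already a fixed point.
Sat(AF (¬safe → send)) = {3, 5, 6}
|Sat(AF (¬safe → send))| = |{3, 5, 6}| = 3.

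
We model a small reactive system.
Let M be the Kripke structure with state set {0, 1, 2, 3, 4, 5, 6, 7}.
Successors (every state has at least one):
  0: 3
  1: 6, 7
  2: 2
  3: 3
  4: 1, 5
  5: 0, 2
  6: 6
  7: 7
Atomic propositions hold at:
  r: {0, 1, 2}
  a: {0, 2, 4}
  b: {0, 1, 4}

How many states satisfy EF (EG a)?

EG a: greatest fixpoint, start Z0 = {0, 2, 4}, keep only states in Sat with some successor in Z. Z1 = {2}; fixed.
Sat(EG a) = {2}
EF (EG a): least fixpoint, start Z0 = {2}, add states with some successor in Z. Z1 = {2, 5}; Z2 = {2, 4, 5}; fixed.
Sat(EF (EG a)) = {2, 4, 5}
|Sat(EF (EG a))| = |{2, 4, 5}| = 3.

3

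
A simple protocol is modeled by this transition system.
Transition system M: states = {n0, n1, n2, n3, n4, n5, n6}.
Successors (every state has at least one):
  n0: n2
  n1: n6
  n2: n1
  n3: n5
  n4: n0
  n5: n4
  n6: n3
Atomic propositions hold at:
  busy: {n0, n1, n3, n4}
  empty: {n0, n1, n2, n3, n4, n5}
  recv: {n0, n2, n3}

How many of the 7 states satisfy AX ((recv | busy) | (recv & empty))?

5

Sat(recv | busy) = {n0, n1, n2, n3, n4}
Sat(recv & empty) = {n0, n2, n3}
Sat((recv | busy) | (recv & empty)) = {n0, n1, n2, n3, n4}
Sat(AX ((recv | busy) | (recv & empty))) = {s : every successor in {n0, n1, n2, n3, n4}} = {n0, n2, n4, n5, n6}
|Sat(AX ((recv | busy) | (recv & empty)))| = |{n0, n2, n4, n5, n6}| = 5.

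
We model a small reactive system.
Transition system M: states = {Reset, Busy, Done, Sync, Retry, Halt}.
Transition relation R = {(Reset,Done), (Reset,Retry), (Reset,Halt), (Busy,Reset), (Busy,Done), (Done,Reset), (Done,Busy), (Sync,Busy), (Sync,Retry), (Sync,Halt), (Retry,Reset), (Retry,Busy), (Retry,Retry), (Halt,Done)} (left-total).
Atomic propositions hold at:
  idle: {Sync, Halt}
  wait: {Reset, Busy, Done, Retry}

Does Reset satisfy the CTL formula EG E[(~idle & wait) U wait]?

Yes

Sat(~idle) = {Reset, Busy, Done, Retry}
Sat(~idle & wait) = {Reset, Busy, Done, Retry}
E[(~idle & wait) U wait]: least fixpoint, start Z0 = Sat(wait) = {Reset, Busy, Done, Retry}, add states in Sat(~idle & wait) with some successor in Z. Already a fixed point.
Sat(E[(~idle & wait) U wait]) = {Reset, Busy, Done, Retry}
EG E[(~idle & wait) U wait]: greatest fixpoint, start Z0 = {Reset, Busy, Done, Retry}, keep only states in Sat with some successor in Z. Already a fixed point.
Sat(EG E[(~idle & wait) U wait]) = {Reset, Busy, Done, Retry}
Reset ∈ Sat(EG E[(~idle & wait) U wait]) = {Reset, Busy, Done, Retry}, so the formula holds at Reset.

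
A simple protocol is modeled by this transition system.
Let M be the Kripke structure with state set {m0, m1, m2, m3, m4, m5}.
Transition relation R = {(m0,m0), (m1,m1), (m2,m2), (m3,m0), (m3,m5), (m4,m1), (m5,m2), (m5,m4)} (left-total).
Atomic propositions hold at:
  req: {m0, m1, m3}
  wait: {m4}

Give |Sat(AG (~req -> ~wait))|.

3

Sat(~req) = {m2, m4, m5}
Sat(~wait) = {m0, m1, m2, m3, m5}
Sat(~req -> ~wait) = {m0, m1, m2, m3, m5}
AG (~req -> ~wait): greatest fixpoint, start Z0 = {m0, m1, m2, m3, m5}, keep only states in Sat with every successor in Z. Z1 = {m0, m1, m2, m3}; Z2 = {m0, m1, m2}; fixed.
Sat(AG (~req -> ~wait)) = {m0, m1, m2}
|Sat(AG (~req -> ~wait))| = |{m0, m1, m2}| = 3.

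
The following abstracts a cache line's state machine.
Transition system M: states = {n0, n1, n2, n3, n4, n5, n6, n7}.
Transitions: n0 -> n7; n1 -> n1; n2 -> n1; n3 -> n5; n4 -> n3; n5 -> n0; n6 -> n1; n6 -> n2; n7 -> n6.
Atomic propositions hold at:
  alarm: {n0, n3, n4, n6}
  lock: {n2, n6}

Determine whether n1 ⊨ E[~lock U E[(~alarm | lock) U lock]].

Sat(~lock) = {n0, n1, n3, n4, n5, n7}
Sat(~alarm) = {n1, n2, n5, n7}
Sat(~alarm | lock) = {n1, n2, n5, n6, n7}
E[(~alarm | lock) U lock]: least fixpoint, start Z0 = Sat(lock) = {n2, n6}, add states in Sat(~alarm | lock) with some successor in Z. Z1 = {n2, n6, n7}; fixed.
Sat(E[(~alarm | lock) U lock]) = {n2, n6, n7}
E[~lock U E[(~alarm | lock) U lock]]: least fixpoint, start Z0 = Sat(E[(~alarm | lock) U lock]) = {n2, n6, n7}, add states in Sat(~lock) with some successor in Z. Z1 = {n0, n2, n6, n7}; Z2 = {n0, n2, n5, n6, n7}; Z3 = {n0, n2, n3, n5, n6, n7}; Z4 = {n0, n2, n3, n4, n5, n6, n7}; fixed.
Sat(E[~lock U E[(~alarm | lock) U lock]]) = {n0, n2, n3, n4, n5, n6, n7}
n1 ∉ Sat(E[~lock U E[(~alarm | lock) U lock]]) = {n0, n2, n3, n4, n5, n6, n7}, so the formula does not hold at n1.

No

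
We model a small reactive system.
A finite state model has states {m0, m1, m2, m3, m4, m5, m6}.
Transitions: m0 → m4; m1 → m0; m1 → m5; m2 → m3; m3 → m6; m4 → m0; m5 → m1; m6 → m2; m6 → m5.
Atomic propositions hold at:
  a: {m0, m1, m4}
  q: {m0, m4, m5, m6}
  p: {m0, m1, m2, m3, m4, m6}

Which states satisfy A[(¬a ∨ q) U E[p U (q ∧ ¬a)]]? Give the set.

{m1, m2, m3, m5, m6}

Sat(¬a) = {m2, m3, m5, m6}
Sat(¬a ∨ q) = {m0, m2, m3, m4, m5, m6}
Sat(q ∧ ¬a) = {m5, m6}
E[p U (q ∧ ¬a)]: least fixpoint, start Z0 = Sat((q ∧ ¬a)) = {m5, m6}, add states in Sat(p) with some successor in Z. Z1 = {m1, m3, m5, m6}; Z2 = {m1, m2, m3, m5, m6}; fixed.
Sat(E[p U (q ∧ ¬a)]) = {m1, m2, m3, m5, m6}
A[(¬a ∨ q) U E[p U (q ∧ ¬a)]]: least fixpoint, start Z0 = Sat(E[p U (q ∧ ¬a)]) = {m1, m2, m3, m5, m6}, add states in Sat(¬a ∨ q) with every successor in Z. Already a fixed point.
Sat(A[(¬a ∨ q) U E[p U (q ∧ ¬a)]]) = {m1, m2, m3, m5, m6}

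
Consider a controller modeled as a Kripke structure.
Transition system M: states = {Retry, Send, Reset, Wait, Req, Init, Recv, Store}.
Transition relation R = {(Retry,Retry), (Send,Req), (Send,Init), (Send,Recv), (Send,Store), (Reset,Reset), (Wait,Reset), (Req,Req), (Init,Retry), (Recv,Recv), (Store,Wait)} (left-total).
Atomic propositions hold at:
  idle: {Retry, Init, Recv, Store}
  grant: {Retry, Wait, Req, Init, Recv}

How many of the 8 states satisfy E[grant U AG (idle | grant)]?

4

Sat(idle | grant) = {Retry, Wait, Req, Init, Recv, Store}
AG (idle | grant): greatest fixpoint, start Z0 = {Retry, Wait, Req, Init, Recv, Store}, keep only states in Sat with every successor in Z. Z1 = {Retry, Req, Init, Recv, Store}; Z2 = {Retry, Req, Init, Recv}; fixed.
Sat(AG (idle | grant)) = {Retry, Req, Init, Recv}
E[grant U AG (idle | grant)]: least fixpoint, start Z0 = Sat(AG (idle | grant)) = {Retry, Req, Init, Recv}, add states in Sat(grant) with some successor in Z. Already a fixed point.
Sat(E[grant U AG (idle | grant)]) = {Retry, Req, Init, Recv}
|Sat(E[grant U AG (idle | grant)])| = |{Retry, Req, Init, Recv}| = 4.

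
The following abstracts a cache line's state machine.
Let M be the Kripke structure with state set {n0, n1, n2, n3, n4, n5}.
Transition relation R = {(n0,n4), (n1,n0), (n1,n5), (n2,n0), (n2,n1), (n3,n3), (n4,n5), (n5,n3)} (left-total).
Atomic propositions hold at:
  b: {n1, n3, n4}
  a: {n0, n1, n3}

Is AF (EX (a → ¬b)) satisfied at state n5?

No

Sat(¬b) = {n0, n2, n5}
Sat(a → ¬b) = {n0, n2, n4, n5}
Sat(EX (a → ¬b)) = {s : some successor in {n0, n2, n4, n5}} = {n0, n1, n2, n4}
AF (EX (a → ¬b)): least fixpoint, start Z0 = {n0, n1, n2, n4}, add states with every successor in Z. Already a fixed point.
Sat(AF (EX (a → ¬b))) = {n0, n1, n2, n4}
n5 ∉ Sat(AF (EX (a → ¬b))) = {n0, n1, n2, n4}, so the formula does not hold at n5.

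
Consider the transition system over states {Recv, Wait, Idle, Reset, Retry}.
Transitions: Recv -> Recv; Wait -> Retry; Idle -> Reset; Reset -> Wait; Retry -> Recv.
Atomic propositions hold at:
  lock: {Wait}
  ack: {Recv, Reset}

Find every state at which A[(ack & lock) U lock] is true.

{Wait}

Sat(ack & lock) = ∅
A[(ack & lock) U lock]: least fixpoint, start Z0 = Sat(lock) = {Wait}, add states in Sat(ack & lock) with every successor in Z. Already a fixed point.
Sat(A[(ack & lock) U lock]) = {Wait}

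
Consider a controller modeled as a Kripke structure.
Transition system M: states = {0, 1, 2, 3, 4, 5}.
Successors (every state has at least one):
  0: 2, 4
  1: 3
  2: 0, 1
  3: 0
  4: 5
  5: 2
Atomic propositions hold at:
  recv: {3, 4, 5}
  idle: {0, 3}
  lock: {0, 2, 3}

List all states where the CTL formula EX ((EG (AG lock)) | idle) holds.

AG lock: greatest fixpoint, start Z0 = {0, 2, 3}, keep only states in Sat with every successor in Z. Z1 = {3}; Z2 = ∅; fixed.
Sat(AG lock) = ∅
EG (AG lock): greatest fixpoint, start Z0 = ∅, keep only states in Sat with some successor in Z. Already a fixed point.
Sat(EG (AG lock)) = ∅
Sat((EG (AG lock)) | idle) = {0, 3}
Sat(EX ((EG (AG lock)) | idle)) = {s : some successor in {0, 3}} = {1, 2, 3}

{1, 2, 3}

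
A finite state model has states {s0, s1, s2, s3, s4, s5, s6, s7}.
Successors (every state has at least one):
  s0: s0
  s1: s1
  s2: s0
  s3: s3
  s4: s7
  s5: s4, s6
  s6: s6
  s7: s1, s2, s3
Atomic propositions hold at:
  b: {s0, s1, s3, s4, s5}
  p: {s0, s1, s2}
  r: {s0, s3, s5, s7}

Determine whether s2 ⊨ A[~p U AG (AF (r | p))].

Sat(~p) = {s3, s4, s5, s6, s7}
Sat(r | p) = {s0, s1, s2, s3, s5, s7}
AF (r | p): least fixpoint, start Z0 = {s0, s1, s2, s3, s5, s7}, add states with every successor in Z. Z1 = {s0, s1, s2, s3, s4, s5, s7}; fixed.
Sat(AF (r | p)) = {s0, s1, s2, s3, s4, s5, s7}
AG (AF (r | p)): greatest fixpoint, start Z0 = {s0, s1, s2, s3, s4, s5, s7}, keep only states in Sat with every successor in Z. Z1 = {s0, s1, s2, s3, s4, s7}; fixed.
Sat(AG (AF (r | p))) = {s0, s1, s2, s3, s4, s7}
A[~p U AG (AF (r | p))]: least fixpoint, start Z0 = Sat(AG (AF (r | p))) = {s0, s1, s2, s3, s4, s7}, add states in Sat(~p) with every successor in Z. Already a fixed point.
Sat(A[~p U AG (AF (r | p))]) = {s0, s1, s2, s3, s4, s7}
s2 ∈ Sat(A[~p U AG (AF (r | p))]) = {s0, s1, s2, s3, s4, s7}, so the formula holds at s2.

Yes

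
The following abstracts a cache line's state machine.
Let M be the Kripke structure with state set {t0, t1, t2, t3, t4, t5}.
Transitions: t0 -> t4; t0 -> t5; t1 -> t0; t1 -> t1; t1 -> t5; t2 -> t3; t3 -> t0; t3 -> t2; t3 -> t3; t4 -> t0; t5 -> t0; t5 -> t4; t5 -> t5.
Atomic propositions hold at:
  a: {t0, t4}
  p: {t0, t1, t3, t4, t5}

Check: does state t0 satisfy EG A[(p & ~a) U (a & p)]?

Yes

Sat(~a) = {t1, t2, t3, t5}
Sat(p & ~a) = {t1, t3, t5}
Sat(a & p) = {t0, t4}
A[(p & ~a) U (a & p)]: least fixpoint, start Z0 = Sat((a & p)) = {t0, t4}, add states in Sat(p & ~a) with every successor in Z. Already a fixed point.
Sat(A[(p & ~a) U (a & p)]) = {t0, t4}
EG A[(p & ~a) U (a & p)]: greatest fixpoint, start Z0 = {t0, t4}, keep only states in Sat with some successor in Z. Already a fixed point.
Sat(EG A[(p & ~a) U (a & p)]) = {t0, t4}
t0 ∈ Sat(EG A[(p & ~a) U (a & p)]) = {t0, t4}, so the formula holds at t0.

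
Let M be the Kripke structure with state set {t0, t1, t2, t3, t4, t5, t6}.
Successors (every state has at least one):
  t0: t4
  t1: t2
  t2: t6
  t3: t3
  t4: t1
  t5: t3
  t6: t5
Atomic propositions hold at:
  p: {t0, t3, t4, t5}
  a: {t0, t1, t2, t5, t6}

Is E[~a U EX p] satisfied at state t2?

Sat(~a) = {t3, t4}
Sat(EX p) = {s : some successor in {t0, t3, t4, t5}} = {t0, t3, t5, t6}
E[~a U EX p]: least fixpoint, start Z0 = Sat(EX p) = {t0, t3, t5, t6}, add states in Sat(~a) with some successor in Z. Already a fixed point.
Sat(E[~a U EX p]) = {t0, t3, t5, t6}
t2 ∉ Sat(E[~a U EX p]) = {t0, t3, t5, t6}, so the formula does not hold at t2.

No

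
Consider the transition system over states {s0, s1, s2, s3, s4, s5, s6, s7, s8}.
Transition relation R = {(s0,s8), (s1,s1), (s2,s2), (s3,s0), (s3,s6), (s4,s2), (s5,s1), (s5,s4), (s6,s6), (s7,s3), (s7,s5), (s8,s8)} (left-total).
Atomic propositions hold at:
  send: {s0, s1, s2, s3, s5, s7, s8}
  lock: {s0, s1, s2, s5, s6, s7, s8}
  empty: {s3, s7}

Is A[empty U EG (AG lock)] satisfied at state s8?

AG lock: greatest fixpoint, start Z0 = {s0, s1, s2, s5, s6, s7, s8}, keep only states in Sat with every successor in Z. Z1 = {s0, s1, s2, s6, s8}; fixed.
Sat(AG lock) = {s0, s1, s2, s6, s8}
EG (AG lock): greatest fixpoint, start Z0 = {s0, s1, s2, s6, s8}, keep only states in Sat with some successor in Z. Already a fixed point.
Sat(EG (AG lock)) = {s0, s1, s2, s6, s8}
A[empty U EG (AG lock)]: least fixpoint, start Z0 = Sat(EG (AG lock)) = {s0, s1, s2, s6, s8}, add states in Sat(empty) with every successor in Z. Z1 = {s0, s1, s2, s3, s6, s8}; fixed.
Sat(A[empty U EG (AG lock)]) = {s0, s1, s2, s3, s6, s8}
s8 ∈ Sat(A[empty U EG (AG lock)]) = {s0, s1, s2, s3, s6, s8}, so the formula holds at s8.

Yes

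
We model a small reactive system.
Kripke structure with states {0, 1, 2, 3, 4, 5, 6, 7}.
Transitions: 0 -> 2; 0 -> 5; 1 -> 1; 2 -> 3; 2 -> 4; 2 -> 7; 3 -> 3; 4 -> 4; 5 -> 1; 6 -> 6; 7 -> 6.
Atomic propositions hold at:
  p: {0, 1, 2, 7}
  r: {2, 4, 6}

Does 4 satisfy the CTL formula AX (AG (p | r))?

Yes

Sat(p | r) = {0, 1, 2, 4, 6, 7}
AG (p | r): greatest fixpoint, start Z0 = {0, 1, 2, 4, 6, 7}, keep only states in Sat with every successor in Z. Z1 = {1, 4, 6, 7}; fixed.
Sat(AG (p | r)) = {1, 4, 6, 7}
Sat(AX (AG (p | r))) = {s : every successor in {1, 4, 6, 7}} = {1, 4, 5, 6, 7}
4 ∈ Sat(AX (AG (p | r))) = {1, 4, 5, 6, 7}, so the formula holds at 4.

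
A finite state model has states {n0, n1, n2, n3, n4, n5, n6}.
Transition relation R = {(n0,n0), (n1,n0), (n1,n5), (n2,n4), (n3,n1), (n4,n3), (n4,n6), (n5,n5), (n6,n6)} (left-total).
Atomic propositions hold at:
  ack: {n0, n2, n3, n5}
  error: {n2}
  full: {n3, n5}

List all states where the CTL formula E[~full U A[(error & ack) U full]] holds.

Sat(~full) = {n0, n1, n2, n4, n6}
Sat(error & ack) = {n2}
A[(error & ack) U full]: least fixpoint, start Z0 = Sat(full) = {n3, n5}, add states in Sat(error & ack) with every successor in Z. Already a fixed point.
Sat(A[(error & ack) U full]) = {n3, n5}
E[~full U A[(error & ack) U full]]: least fixpoint, start Z0 = Sat(A[(error & ack) U full]) = {n3, n5}, add states in Sat(~full) with some successor in Z. Z1 = {n1, n3, n4, n5}; Z2 = {n1, n2, n3, n4, n5}; fixed.
Sat(E[~full U A[(error & ack) U full]]) = {n1, n2, n3, n4, n5}

{n1, n2, n3, n4, n5}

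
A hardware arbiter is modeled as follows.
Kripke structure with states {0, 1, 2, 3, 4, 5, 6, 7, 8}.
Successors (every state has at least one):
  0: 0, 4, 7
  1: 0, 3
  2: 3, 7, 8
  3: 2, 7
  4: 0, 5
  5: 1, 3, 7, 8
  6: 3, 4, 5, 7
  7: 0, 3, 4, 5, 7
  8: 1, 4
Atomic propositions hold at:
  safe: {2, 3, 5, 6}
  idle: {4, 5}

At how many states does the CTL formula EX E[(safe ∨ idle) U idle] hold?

5

Sat(safe ∨ idle) = {2, 3, 4, 5, 6}
E[(safe ∨ idle) U idle]: least fixpoint, start Z0 = Sat(idle) = {4, 5}, add states in Sat(safe ∨ idle) with some successor in Z. Z1 = {4, 5, 6}; fixed.
Sat(E[(safe ∨ idle) U idle]) = {4, 5, 6}
Sat(EX E[(safe ∨ idle) U idle]) = {s : some successor in {4, 5, 6}} = {0, 4, 6, 7, 8}
|Sat(EX E[(safe ∨ idle) U idle])| = |{0, 4, 6, 7, 8}| = 5.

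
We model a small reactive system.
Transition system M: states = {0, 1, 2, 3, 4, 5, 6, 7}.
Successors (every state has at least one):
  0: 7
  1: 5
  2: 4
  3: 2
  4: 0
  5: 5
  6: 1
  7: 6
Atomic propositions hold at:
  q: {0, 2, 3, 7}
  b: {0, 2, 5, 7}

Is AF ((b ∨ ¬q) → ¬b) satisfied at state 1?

Sat(¬q) = {1, 4, 5, 6}
Sat(b ∨ ¬q) = {0, 1, 2, 4, 5, 6, 7}
Sat(¬b) = {1, 3, 4, 6}
Sat((b ∨ ¬q) → ¬b) = {1, 3, 4, 6}
AF ((b ∨ ¬q) → ¬b): least fixpoint, start Z0 = {1, 3, 4, 6}, add states with every successor in Z. Z1 = {1, 2, 3, 4, 6, 7}; Z2 = {0, 1, 2, 3, 4, 6, 7}; fixed.
Sat(AF ((b ∨ ¬q) → ¬b)) = {0, 1, 2, 3, 4, 6, 7}
1 ∈ Sat(AF ((b ∨ ¬q) → ¬b)) = {0, 1, 2, 3, 4, 6, 7}, so the formula holds at 1.

Yes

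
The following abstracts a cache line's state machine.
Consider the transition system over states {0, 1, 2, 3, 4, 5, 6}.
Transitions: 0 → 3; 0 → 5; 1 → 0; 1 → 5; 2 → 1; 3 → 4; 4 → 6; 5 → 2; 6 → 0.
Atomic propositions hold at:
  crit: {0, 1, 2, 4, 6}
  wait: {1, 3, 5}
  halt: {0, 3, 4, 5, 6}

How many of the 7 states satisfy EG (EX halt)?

5

Sat(EX halt) = {s : some successor in {0, 3, 4, 5, 6}} = {0, 1, 3, 4, 6}
EG (EX halt): greatest fixpoint, start Z0 = {0, 1, 3, 4, 6}, keep only states in Sat with some successor in Z. Already a fixed point.
Sat(EG (EX halt)) = {0, 1, 3, 4, 6}
|Sat(EG (EX halt))| = |{0, 1, 3, 4, 6}| = 5.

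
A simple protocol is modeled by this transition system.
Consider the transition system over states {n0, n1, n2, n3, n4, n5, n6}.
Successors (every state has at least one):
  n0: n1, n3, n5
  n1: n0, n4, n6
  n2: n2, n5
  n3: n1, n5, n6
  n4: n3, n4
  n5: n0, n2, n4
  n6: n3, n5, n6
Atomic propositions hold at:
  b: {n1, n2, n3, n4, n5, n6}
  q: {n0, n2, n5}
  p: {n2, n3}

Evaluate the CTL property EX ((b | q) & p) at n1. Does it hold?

No

Sat(b | q) = {n0, n1, n2, n3, n4, n5, n6}
Sat((b | q) & p) = {n2, n3}
Sat(EX ((b | q) & p)) = {s : some successor in {n2, n3}} = {n0, n2, n4, n5, n6}
n1 ∉ Sat(EX ((b | q) & p)) = {n0, n2, n4, n5, n6}, so the formula does not hold at n1.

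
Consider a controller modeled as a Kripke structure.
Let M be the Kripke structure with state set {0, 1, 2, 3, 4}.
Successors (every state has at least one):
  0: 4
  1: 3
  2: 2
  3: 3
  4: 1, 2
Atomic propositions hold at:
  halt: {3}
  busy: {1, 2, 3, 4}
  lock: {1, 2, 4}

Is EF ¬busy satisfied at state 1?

Sat(¬busy) = {0}
EF ¬busy: least fixpoint, start Z0 = {0}, add states with some successor in Z. Already a fixed point.
Sat(EF ¬busy) = {0}
1 ∉ Sat(EF ¬busy) = {0}, so the formula does not hold at 1.

No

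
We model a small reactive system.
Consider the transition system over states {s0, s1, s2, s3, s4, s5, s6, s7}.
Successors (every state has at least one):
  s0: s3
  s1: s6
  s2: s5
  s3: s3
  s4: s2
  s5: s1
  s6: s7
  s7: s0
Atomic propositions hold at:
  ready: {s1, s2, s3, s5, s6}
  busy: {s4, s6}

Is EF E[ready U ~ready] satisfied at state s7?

Sat(~ready) = {s0, s4, s7}
E[ready U ~ready]: least fixpoint, start Z0 = Sat(~ready) = {s0, s4, s7}, add states in Sat(ready) with some successor in Z. Z1 = {s0, s4, s6, s7}; Z2 = {s0, s1, s4, s6, s7}; Z3 = {s0, s1, s4, s5, s6, s7}; Z4 = {s0, s1, s2, s4, s5, s6, s7}; fixed.
Sat(E[ready U ~ready]) = {s0, s1, s2, s4, s5, s6, s7}
EF E[ready U ~ready]: least fixpoint, start Z0 = {s0, s1, s2, s4, s5, s6, s7}, add states with some successor in Z. Already a fixed point.
Sat(EF E[ready U ~ready]) = {s0, s1, s2, s4, s5, s6, s7}
s7 ∈ Sat(EF E[ready U ~ready]) = {s0, s1, s2, s4, s5, s6, s7}, so the formula holds at s7.

Yes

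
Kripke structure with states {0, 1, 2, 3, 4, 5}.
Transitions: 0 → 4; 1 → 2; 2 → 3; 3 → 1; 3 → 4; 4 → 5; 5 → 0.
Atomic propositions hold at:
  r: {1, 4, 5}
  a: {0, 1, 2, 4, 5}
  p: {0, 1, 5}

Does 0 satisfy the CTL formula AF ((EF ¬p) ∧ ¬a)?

Sat(¬p) = {2, 3, 4}
EF ¬p: least fixpoint, start Z0 = {2, 3, 4}, add states with some successor in Z. Z1 = {0, 1, 2, 3, 4}; Z2 = {0, 1, 2, 3, 4, 5}; fixed.
Sat(EF ¬p) = {0, 1, 2, 3, 4, 5}
Sat(¬a) = {3}
Sat((EF ¬p) ∧ ¬a) = {3}
AF ((EF ¬p) ∧ ¬a): least fixpoint, start Z0 = {3}, add states with every successor in Z. Z1 = {2, 3}; Z2 = {1, 2, 3}; fixed.
Sat(AF ((EF ¬p) ∧ ¬a)) = {1, 2, 3}
0 ∉ Sat(AF ((EF ¬p) ∧ ¬a)) = {1, 2, 3}, so the formula does not hold at 0.

No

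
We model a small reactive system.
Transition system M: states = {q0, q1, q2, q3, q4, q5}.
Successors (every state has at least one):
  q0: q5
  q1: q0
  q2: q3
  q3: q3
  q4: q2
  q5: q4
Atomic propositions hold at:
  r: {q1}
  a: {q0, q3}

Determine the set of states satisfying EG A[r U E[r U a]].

{q3}

E[r U a]: least fixpoint, start Z0 = Sat(a) = {q0, q3}, add states in Sat(r) with some successor in Z. Z1 = {q0, q1, q3}; fixed.
Sat(E[r U a]) = {q0, q1, q3}
A[r U E[r U a]]: least fixpoint, start Z0 = Sat(E[r U a]) = {q0, q1, q3}, add states in Sat(r) with every successor in Z. Already a fixed point.
Sat(A[r U E[r U a]]) = {q0, q1, q3}
EG A[r U E[r U a]]: greatest fixpoint, start Z0 = {q0, q1, q3}, keep only states in Sat with some successor in Z. Z1 = {q1, q3}; Z2 = {q3}; fixed.
Sat(EG A[r U E[r U a]]) = {q3}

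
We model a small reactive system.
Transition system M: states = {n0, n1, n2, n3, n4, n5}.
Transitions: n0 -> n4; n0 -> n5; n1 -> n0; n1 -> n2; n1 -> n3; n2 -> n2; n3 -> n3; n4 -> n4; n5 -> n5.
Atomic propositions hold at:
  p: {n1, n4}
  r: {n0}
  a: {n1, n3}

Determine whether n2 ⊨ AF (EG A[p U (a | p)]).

No

Sat(a | p) = {n1, n3, n4}
A[p U (a | p)]: least fixpoint, start Z0 = Sat((a | p)) = {n1, n3, n4}, add states in Sat(p) with every successor in Z. Already a fixed point.
Sat(A[p U (a | p)]) = {n1, n3, n4}
EG A[p U (a | p)]: greatest fixpoint, start Z0 = {n1, n3, n4}, keep only states in Sat with some successor in Z. Already a fixed point.
Sat(EG A[p U (a | p)]) = {n1, n3, n4}
AF (EG A[p U (a | p)]): least fixpoint, start Z0 = {n1, n3, n4}, add states with every successor in Z. Already a fixed point.
Sat(AF (EG A[p U (a | p)])) = {n1, n3, n4}
n2 ∉ Sat(AF (EG A[p U (a | p)])) = {n1, n3, n4}, so the formula does not hold at n2.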